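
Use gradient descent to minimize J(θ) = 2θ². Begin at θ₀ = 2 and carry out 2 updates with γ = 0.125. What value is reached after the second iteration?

0.5

J′(θ) = 4θ
Step 1: J′(2) = 8; θ₁ = 2 − 0.125·8 = 1
Step 2: J′(1) = 4; θ₂ = 1 − 0.125·4 = 0.5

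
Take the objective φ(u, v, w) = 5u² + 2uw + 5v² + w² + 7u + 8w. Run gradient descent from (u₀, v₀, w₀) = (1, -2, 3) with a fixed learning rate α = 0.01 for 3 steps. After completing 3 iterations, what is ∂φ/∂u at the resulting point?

∇φ = (10u + 2w + 7, 10v, 2u + 2w + 8)
Step 1: at (1, -2, 3), ∇φ = (23, -20, 16) → (1, -2, 3) − 0.01·(23, -20, 16) = (0.77, -1.8, 2.84)
Step 2: at (0.77, -1.8, 2.84), ∇φ = (20.38, -18, 15.22) → (0.77, -1.8, 2.84) − 0.01·(20.38, -18, 15.22) = (0.5662, -1.62, 2.6878)
Step 3: at (0.5662, -1.62, 2.6878), ∇φ = (18.0376, -16.2, 14.508) → (0.5662, -1.62, 2.6878) − 0.01·(18.0376, -16.2, 14.508) = (0.385824, -1.458, 2.54272)
∂φ/∂u at (0.385824, -1.458, 2.54272) = 15.94368

15.94368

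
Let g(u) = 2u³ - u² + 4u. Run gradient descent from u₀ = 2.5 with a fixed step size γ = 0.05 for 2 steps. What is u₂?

0.4058125

g′(u) = 6u² - 2u + 4
Step 1: g′(2.5) = 36.5; u₁ = 2.5 − 0.05·36.5 = 0.675
Step 2: g′(0.675) = 5.38375; u₂ = 0.675 − 0.05·5.38375 = 0.4058125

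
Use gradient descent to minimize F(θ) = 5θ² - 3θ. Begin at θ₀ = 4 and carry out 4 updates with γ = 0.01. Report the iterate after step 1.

3.63

F′(θ) = 10θ - 3
θ₁ = 4 − 0.01·37 = 3.63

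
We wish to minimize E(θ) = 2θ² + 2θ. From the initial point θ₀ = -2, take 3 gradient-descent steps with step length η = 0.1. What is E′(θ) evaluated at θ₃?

E′(θ) = 4θ + 2
θ₁ = -2 − 0.1·(-6) = -1.4
θ₂ = -1.4 − 0.1·(-3.6) = -1.04
θ₃ = -1.04 − 0.1·(-2.16) = -0.824
E′(θ) at (-0.824) = -1.296

-1.296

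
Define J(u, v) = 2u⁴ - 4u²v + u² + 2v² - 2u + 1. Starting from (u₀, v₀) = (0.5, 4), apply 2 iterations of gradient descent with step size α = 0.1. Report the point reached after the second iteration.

(-1.3288, 3.264)

∇J = (8u³ - 8uv + 2u - 2, -4u² + 4v)
(u₁, v₁) = (0.5, 4) − 0.1·(-16, 15) = (2.1, 2.5)
(u₂, v₂) = (2.1, 2.5) − 0.1·(34.288, -7.64) = (-1.3288, 3.264)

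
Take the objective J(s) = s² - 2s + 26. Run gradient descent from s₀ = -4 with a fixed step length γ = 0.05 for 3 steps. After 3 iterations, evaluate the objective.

38.286025

J′(s) = 2s - 2
Step 1: J′(-4) = -10; s₁ = -4 − 0.05·(-10) = -3.5
Step 2: J′(-3.5) = -9; s₂ = -3.5 − 0.05·(-9) = -3.05
Step 3: J′(-3.05) = -8.1; s₃ = -3.05 − 0.05·(-8.1) = -2.645
J(-2.645) = 38.286025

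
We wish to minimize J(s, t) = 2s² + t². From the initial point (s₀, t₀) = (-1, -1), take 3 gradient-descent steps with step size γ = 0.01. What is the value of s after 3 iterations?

-0.884736

∇J = (4s, 2t)
Step 1: at (-1, -1), ∇J = (-4, -2) → (-1, -1) − 0.01·(-4, -2) = (-0.96, -0.98)
Step 2: at (-0.96, -0.98), ∇J = (-3.84, -1.96) → (-0.96, -0.98) − 0.01·(-3.84, -1.96) = (-0.9216, -0.9604)
Step 3: at (-0.9216, -0.9604), ∇J = (-3.6864, -1.9208) → (-0.9216, -0.9604) − 0.01·(-3.6864, -1.9208) = (-0.884736, -0.941192)
s = -0.884736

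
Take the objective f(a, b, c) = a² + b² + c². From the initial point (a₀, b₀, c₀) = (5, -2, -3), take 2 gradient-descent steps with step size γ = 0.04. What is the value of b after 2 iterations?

-1.6928

∇f = (2a, 2b, 2c)
Step 1: at (5, -2, -3), ∇f = (10, -4, -6) → (5, -2, -3) − 0.04·(10, -4, -6) = (4.6, -1.84, -2.76)
Step 2: at (4.6, -1.84, -2.76), ∇f = (9.2, -3.68, -5.52) → (4.6, -1.84, -2.76) − 0.04·(9.2, -3.68, -5.52) = (4.232, -1.6928, -2.5392)
b = -1.6928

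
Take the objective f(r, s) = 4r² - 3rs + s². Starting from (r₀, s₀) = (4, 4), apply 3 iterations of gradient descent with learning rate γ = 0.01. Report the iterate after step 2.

∇f = (8r - 3s, -3r + 2s)
(r₁, s₁) = (4, 4) − 0.01·(20, -4) = (3.8, 4.04)
(r₂, s₂) = (3.8, 4.04) − 0.01·(18.28, -3.32) = (3.6172, 4.0732)

(3.6172, 4.0732)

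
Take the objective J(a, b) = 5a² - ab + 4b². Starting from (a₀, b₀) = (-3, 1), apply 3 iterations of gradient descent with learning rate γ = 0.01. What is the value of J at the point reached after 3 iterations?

∇J = (10a - b, -a + 8b)
Step 1: at (-3, 1), ∇J = (-31, 11) → (-3, 1) − 0.01·(-31, 11) = (-2.69, 0.89)
Step 2: at (-2.69, 0.89), ∇J = (-27.79, 9.81) → (-2.69, 0.89) − 0.01·(-27.79, 9.81) = (-2.4121, 0.7919)
Step 3: at (-2.4121, 0.7919), ∇J = (-24.9129, 8.7473) → (-2.4121, 0.7919) − 0.01·(-24.9129, 8.7473) = (-2.162971, 0.704427)
J(-2.162971, 0.704427) = 26.900742500138

26.900742500138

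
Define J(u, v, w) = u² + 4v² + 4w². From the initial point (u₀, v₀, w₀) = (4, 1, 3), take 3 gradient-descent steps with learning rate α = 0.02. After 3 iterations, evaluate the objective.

26.576045899776

∇J = (2u, 8v, 8w)
Step 1: at (4, 1, 3), ∇J = (8, 8, 24) → (4, 1, 3) − 0.02·(8, 8, 24) = (3.84, 0.84, 2.52)
Step 2: at (3.84, 0.84, 2.52), ∇J = (7.68, 6.72, 20.16) → (3.84, 0.84, 2.52) − 0.02·(7.68, 6.72, 20.16) = (3.6864, 0.7056, 2.1168)
Step 3: at (3.6864, 0.7056, 2.1168), ∇J = (7.3728, 5.6448, 16.9344) → (3.6864, 0.7056, 2.1168) − 0.02·(7.3728, 5.6448, 16.9344) = (3.538944, 0.592704, 1.778112)
J(3.538944, 0.592704, 1.778112) = 26.576045899776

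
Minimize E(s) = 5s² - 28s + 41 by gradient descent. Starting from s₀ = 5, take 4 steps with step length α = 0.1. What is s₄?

E′(s) = 10s - 28
Step 1: E′(5) = 22; s₁ = 5 − 0.1·22 = 2.8
Step 2: E′(2.8) = 0; s₂ = 2.8 − 0.1·0 = 2.8
Step 3: E′(2.8) = 0; s₃ = 2.8 − 0.1·0 = 2.8
Step 4: E′(2.8) = 0; s₄ = 2.8 − 0.1·0 = 2.8

2.8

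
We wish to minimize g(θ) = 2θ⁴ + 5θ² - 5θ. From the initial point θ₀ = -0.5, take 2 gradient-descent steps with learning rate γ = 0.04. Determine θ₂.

0.16406912

g′(θ) = 8θ³ + 10θ - 5
Step 1: g′(-0.5) = -11; θ₁ = -0.5 − 0.04·(-11) = -0.06
Step 2: g′(-0.06) = -5.601728; θ₂ = -0.06 − 0.04·(-5.601728) = 0.16406912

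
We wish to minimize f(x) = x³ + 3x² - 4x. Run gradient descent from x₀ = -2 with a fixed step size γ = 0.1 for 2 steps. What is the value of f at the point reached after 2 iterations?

f′(x) = 3x² + 6x - 4
Step 1: f′(-2) = -4; x₁ = -2 − 0.1·(-4) = -1.6
Step 2: f′(-1.6) = -5.92; x₂ = -1.6 − 0.1·(-5.92) = -1.008
f(-1.008) = 6.055999488

6.055999488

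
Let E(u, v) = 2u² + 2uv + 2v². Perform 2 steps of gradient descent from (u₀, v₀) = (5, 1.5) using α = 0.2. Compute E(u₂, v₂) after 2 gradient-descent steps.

0.8952

∇E = (4u + 2v, 2u + 4v)
Step 1: at (5, 1.5), ∇E = (23, 16) → (5, 1.5) − 0.2·(23, 16) = (0.4, -1.7)
Step 2: at (0.4, -1.7), ∇E = (-1.8, -6) → (0.4, -1.7) − 0.2·(-1.8, -6) = (0.76, -0.5)
E(0.76, -0.5) = 0.8952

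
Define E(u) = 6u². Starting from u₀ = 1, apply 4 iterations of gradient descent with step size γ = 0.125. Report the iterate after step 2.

E′(u) = 12u
u₁ = 1 − 0.125·12 = -0.5
u₂ = -0.5 − 0.125·(-6) = 0.25

0.25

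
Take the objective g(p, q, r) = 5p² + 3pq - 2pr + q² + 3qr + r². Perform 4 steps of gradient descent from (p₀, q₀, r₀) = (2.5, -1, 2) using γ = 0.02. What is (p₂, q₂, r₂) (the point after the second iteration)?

(1.869, -1.434, 2.1562)

∇g = (10p + 3q - 2r, 3p + 2q + 3r, -2p + 3q + 2r)
(p₁, q₁, r₁) = (2.5, -1, 2) − 0.02·(18, 11.5, -4) = (2.14, -1.23, 2.08)
(p₂, q₂, r₂) = (2.14, -1.23, 2.08) − 0.02·(13.55, 10.2, -3.81) = (1.869, -1.434, 2.1562)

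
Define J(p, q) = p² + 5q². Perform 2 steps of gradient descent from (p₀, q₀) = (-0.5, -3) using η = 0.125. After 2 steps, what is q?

-0.1875

∇J = (2p, 10q)
Step 1: at (-0.5, -3), ∇J = (-1, -30) → (-0.5, -3) − 0.125·(-1, -30) = (-0.375, 0.75)
Step 2: at (-0.375, 0.75), ∇J = (-0.75, 7.5) → (-0.375, 0.75) − 0.125·(-0.75, 7.5) = (-0.28125, -0.1875)
q = -0.1875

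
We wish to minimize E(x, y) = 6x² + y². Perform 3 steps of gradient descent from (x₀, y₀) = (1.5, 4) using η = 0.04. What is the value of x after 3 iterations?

∇E = (12x, 2y)
Step 1: at (1.5, 4), ∇E = (18, 8) → (1.5, 4) − 0.04·(18, 8) = (0.78, 3.68)
Step 2: at (0.78, 3.68), ∇E = (9.36, 7.36) → (0.78, 3.68) − 0.04·(9.36, 7.36) = (0.4056, 3.3856)
Step 3: at (0.4056, 3.3856), ∇E = (4.8672, 6.7712) → (0.4056, 3.3856) − 0.04·(4.8672, 6.7712) = (0.210912, 3.114752)
x = 0.210912

0.210912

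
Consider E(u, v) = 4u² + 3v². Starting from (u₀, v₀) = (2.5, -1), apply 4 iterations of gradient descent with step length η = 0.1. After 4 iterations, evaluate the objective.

0.00203008

∇E = (8u, 6v)
Step 1: at (2.5, -1), ∇E = (20, -6) → (2.5, -1) − 0.1·(20, -6) = (0.5, -0.4)
Step 2: at (0.5, -0.4), ∇E = (4, -2.4) → (0.5, -0.4) − 0.1·(4, -2.4) = (0.1, -0.16)
Step 3: at (0.1, -0.16), ∇E = (0.8, -0.96) → (0.1, -0.16) − 0.1·(0.8, -0.96) = (0.02, -0.064)
Step 4: at (0.02, -0.064), ∇E = (0.16, -0.384) → (0.02, -0.064) − 0.1·(0.16, -0.384) = (0.004, -0.0256)
E(0.004, -0.0256) = 0.00203008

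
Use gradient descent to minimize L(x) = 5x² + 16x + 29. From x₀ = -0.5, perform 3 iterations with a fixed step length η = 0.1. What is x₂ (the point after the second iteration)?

-1.6

L′(x) = 10x + 16
Step 1: L′(-0.5) = 11; x₁ = -0.5 − 0.1·11 = -1.6
Step 2: L′(-1.6) = 0; x₂ = -1.6 − 0.1·0 = -1.6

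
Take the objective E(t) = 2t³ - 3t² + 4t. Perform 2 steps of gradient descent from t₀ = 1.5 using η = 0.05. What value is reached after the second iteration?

0.8508125

E′(t) = 6t² - 6t + 4
Step 1: E′(1.5) = 8.5; t₁ = 1.5 − 0.05·8.5 = 1.075
Step 2: E′(1.075) = 4.48375; t₂ = 1.075 − 0.05·4.48375 = 0.8508125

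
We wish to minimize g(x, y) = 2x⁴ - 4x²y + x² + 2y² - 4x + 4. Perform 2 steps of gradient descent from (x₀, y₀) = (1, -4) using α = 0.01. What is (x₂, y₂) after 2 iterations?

∇g = (8x³ - 8xy + 2x - 4, -4x² + 4y)
Step 1: at (1, -4), ∇g = (38, -20) → (1, -4) − 0.01·(38, -20) = (0.62, -3.8)
Step 2: at (0.62, -3.8), ∇g = (17.994624, -16.7376) → (0.62, -3.8) − 0.01·(17.994624, -16.7376) = (0.44005376, -3.632624)

(0.44005376, -3.632624)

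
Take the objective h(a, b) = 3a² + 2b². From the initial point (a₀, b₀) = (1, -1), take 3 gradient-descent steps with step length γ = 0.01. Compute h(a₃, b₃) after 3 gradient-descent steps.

3.63512492256

∇h = (6a, 4b)
(a₁, b₁) = (1, -1) − 0.01·(6, -4) = (0.94, -0.96)
(a₂, b₂) = (0.94, -0.96) − 0.01·(5.64, -3.84) = (0.8836, -0.9216)
(a₃, b₃) = (0.8836, -0.9216) − 0.01·(5.3016, -3.6864) = (0.830584, -0.884736)
h(0.830584, -0.884736) = 3.63512492256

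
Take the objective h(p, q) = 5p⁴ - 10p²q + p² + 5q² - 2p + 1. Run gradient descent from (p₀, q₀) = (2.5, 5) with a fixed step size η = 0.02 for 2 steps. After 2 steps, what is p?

∇h = (20p³ - 20pq + 2p - 2, -10p² + 10q)
(p₁, q₁) = (2.5, 5) − 0.02·(65.5, -12.5) = (1.19, 5.25)
(p₂, q₂) = (1.19, 5.25) − 0.02·(-90.86682, 38.339) = (3.0073364, 4.48322)
p = 3.0073364

3.0073364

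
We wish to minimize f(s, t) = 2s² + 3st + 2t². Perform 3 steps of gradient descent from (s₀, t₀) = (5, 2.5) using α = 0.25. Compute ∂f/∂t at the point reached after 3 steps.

-11.6015625

∇f = (4s + 3t, 3s + 4t)
(s₁, t₁) = (5, 2.5) − 0.25·(27.5, 25) = (-1.875, -3.75)
(s₂, t₂) = (-1.875, -3.75) − 0.25·(-18.75, -20.625) = (2.8125, 1.40625)
(s₃, t₃) = (2.8125, 1.40625) − 0.25·(15.46875, 14.0625) = (-1.0546875, -2.109375)
∂f/∂t at (-1.0546875, -2.109375) = -11.6015625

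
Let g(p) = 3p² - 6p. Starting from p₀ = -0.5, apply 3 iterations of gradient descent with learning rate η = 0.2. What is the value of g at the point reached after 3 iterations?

-2.999568

g′(p) = 6p - 6
p₁ = -0.5 − 0.2·(-9) = 1.3
p₂ = 1.3 − 0.2·1.8 = 0.94
p₃ = 0.94 − 0.2·(-0.36) = 1.012
g(1.012) = -2.999568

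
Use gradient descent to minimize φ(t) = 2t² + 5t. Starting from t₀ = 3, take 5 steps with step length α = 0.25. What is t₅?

-1.25

φ′(t) = 4t + 5
Step 1: φ′(3) = 17; t₁ = 3 − 0.25·17 = -1.25
Step 2: φ′(-1.25) = 0; t₂ = -1.25 − 0.25·0 = -1.25
Step 3: φ′(-1.25) = 0; t₃ = -1.25 − 0.25·0 = -1.25
Step 4: φ′(-1.25) = 0; t₄ = -1.25 − 0.25·0 = -1.25
Step 5: φ′(-1.25) = 0; t₅ = -1.25 − 0.25·0 = -1.25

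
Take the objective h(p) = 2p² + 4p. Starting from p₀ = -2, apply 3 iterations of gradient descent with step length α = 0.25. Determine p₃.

-1

h′(p) = 4p + 4
p₁ = -2 − 0.25·(-4) = -1
p₂ = -1 − 0.25·0 = -1
p₃ = -1 − 0.25·0 = -1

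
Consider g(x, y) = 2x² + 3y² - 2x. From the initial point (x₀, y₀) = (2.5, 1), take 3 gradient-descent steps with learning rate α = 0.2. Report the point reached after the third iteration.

(0.516, -0.008)

∇g = (4x - 2, 6y)
Step 1: at (2.5, 1), ∇g = (8, 6) → (2.5, 1) − 0.2·(8, 6) = (0.9, -0.2)
Step 2: at (0.9, -0.2), ∇g = (1.6, -1.2) → (0.9, -0.2) − 0.2·(1.6, -1.2) = (0.58, 0.04)
Step 3: at (0.58, 0.04), ∇g = (0.32, 0.24) → (0.58, 0.04) − 0.2·(0.32, 0.24) = (0.516, -0.008)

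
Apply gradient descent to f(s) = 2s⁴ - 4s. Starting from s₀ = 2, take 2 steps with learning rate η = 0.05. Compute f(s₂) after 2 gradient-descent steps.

f′(s) = 8s³ - 4
s₁ = 2 − 0.05·60 = -1
s₂ = -1 − 0.05·(-12) = -0.4
f(-0.4) = 1.6512

1.6512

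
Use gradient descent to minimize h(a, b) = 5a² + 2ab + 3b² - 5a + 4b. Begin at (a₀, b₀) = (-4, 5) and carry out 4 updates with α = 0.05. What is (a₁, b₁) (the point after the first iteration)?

∇h = (10a + 2b - 5, 2a + 6b + 4)
Step 1: at (-4, 5), ∇h = (-35, 26) → (-4, 5) − 0.05·(-35, 26) = (-2.25, 3.7)

(-2.25, 3.7)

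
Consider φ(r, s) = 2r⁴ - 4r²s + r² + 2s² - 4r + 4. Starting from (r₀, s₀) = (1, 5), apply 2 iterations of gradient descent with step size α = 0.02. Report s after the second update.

4.531392

∇φ = (8r³ - 8rs + 2r - 4, -4r² + 4s)
(r₁, s₁) = (1, 5) − 0.02·(-34, 16) = (1.68, 4.68)
(r₂, s₂) = (1.68, 4.68) − 0.02·(-25.606144, 7.4304) = (2.19212288, 4.531392)
s = 4.531392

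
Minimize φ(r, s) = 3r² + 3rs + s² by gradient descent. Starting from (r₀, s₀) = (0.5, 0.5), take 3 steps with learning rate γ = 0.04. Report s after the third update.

∇φ = (6r + 3s, 3r + 2s)
(r₁, s₁) = (0.5, 0.5) − 0.04·(4.5, 2.5) = (0.32, 0.4)
(r₂, s₂) = (0.32, 0.4) − 0.04·(3.12, 1.76) = (0.1952, 0.3296)
(r₃, s₃) = (0.1952, 0.3296) − 0.04·(2.16, 1.2448) = (0.1088, 0.279808)
s = 0.279808

0.279808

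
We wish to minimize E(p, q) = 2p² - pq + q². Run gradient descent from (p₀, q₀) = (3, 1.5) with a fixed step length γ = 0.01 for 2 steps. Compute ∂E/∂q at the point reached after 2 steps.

0.2037

∇E = (4p - q, -p + 2q)
(p₁, q₁) = (3, 1.5) − 0.01·(10.5, 0) = (2.895, 1.5)
(p₂, q₂) = (2.895, 1.5) − 0.01·(10.08, 0.105) = (2.7942, 1.49895)
∂E/∂q at (2.7942, 1.49895) = 0.2037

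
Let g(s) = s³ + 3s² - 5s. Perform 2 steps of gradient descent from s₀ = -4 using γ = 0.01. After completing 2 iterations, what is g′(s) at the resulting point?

26.992473910267

g′(s) = 3s² + 6s - 5
Step 1: g′(-4) = 19; s₁ = -4 − 0.01·19 = -4.19
Step 2: g′(-4.19) = 22.5283; s₂ = -4.19 − 0.01·22.5283 = -4.415283
g′(s) at (-4.415283) = 26.992473910267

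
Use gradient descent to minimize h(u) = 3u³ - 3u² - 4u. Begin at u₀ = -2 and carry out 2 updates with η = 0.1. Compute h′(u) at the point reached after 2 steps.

h′(u) = 9u² - 6u - 4
u₁ = -2 − 0.1·44 = -6.4
u₂ = -6.4 − 0.1·403.04 = -46.704
h′(u) at (-46.704) = 19907.596544

19907.596544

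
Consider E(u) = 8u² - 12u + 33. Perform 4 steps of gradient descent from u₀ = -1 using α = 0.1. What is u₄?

E′(u) = 16u - 12
u₁ = -1 − 0.1·(-28) = 1.8
u₂ = 1.8 − 0.1·16.8 = 0.12
u₃ = 0.12 − 0.1·(-10.08) = 1.128
u₄ = 1.128 − 0.1·6.048 = 0.5232

0.5232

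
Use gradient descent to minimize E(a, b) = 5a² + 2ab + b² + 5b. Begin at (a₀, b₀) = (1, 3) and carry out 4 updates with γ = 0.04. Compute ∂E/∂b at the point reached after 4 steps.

7.27463168

∇E = (10a + 2b, 2a + 2b + 5)
Step 1: at (1, 3), ∇E = (16, 13) → (1, 3) − 0.04·(16, 13) = (0.36, 2.48)
Step 2: at (0.36, 2.48), ∇E = (8.56, 10.68) → (0.36, 2.48) − 0.04·(8.56, 10.68) = (0.0176, 2.0528)
Step 3: at (0.0176, 2.0528), ∇E = (4.2816, 9.1408) → (0.0176, 2.0528) − 0.04·(4.2816, 9.1408) = (-0.153664, 1.687168)
Step 4: at (-0.153664, 1.687168), ∇E = (1.837696, 8.067008) → (-0.153664, 1.687168) − 0.04·(1.837696, 8.067008) = (-0.22717184, 1.36448768)
∂E/∂b at (-0.22717184, 1.36448768) = 7.27463168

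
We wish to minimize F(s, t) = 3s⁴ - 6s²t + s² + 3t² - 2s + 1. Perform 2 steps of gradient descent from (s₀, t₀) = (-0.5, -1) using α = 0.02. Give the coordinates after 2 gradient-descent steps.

∇F = (12s³ - 12st + 2s - 2, -6s² + 6t)
Step 1: at (-0.5, -1), ∇F = (-10.5, -7.5) → (-0.5, -1) − 0.02·(-10.5, -7.5) = (-0.29, -0.85)
Step 2: at (-0.29, -0.85), ∇F = (-5.830668, -5.6046) → (-0.29, -0.85) − 0.02·(-5.830668, -5.6046) = (-0.17338664, -0.737908)

(-0.17338664, -0.737908)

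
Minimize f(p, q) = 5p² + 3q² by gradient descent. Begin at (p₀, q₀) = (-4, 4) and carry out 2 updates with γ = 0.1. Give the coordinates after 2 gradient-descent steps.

(0, 0.64)

∇f = (10p, 6q)
(p₁, q₁) = (-4, 4) − 0.1·(-40, 24) = (0, 1.6)
(p₂, q₂) = (0, 1.6) − 0.1·(0, 9.6) = (0, 0.64)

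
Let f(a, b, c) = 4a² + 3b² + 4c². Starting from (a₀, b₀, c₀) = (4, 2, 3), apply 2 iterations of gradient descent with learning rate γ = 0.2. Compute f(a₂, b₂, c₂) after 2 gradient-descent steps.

12.9792

∇f = (8a, 6b, 8c)
Step 1: at (4, 2, 3), ∇f = (32, 12, 24) → (4, 2, 3) − 0.2·(32, 12, 24) = (-2.4, -0.4, -1.8)
Step 2: at (-2.4, -0.4, -1.8), ∇f = (-19.2, -2.4, -14.4) → (-2.4, -0.4, -1.8) − 0.2·(-19.2, -2.4, -14.4) = (1.44, 0.08, 1.08)
f(1.44, 0.08, 1.08) = 12.9792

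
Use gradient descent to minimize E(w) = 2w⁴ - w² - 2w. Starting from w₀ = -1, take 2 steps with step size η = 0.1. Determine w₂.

-0.0336

E′(w) = 8w³ - 2w - 2
w₁ = -1 − 0.1·(-8) = -0.2
w₂ = -0.2 − 0.1·(-1.664) = -0.0336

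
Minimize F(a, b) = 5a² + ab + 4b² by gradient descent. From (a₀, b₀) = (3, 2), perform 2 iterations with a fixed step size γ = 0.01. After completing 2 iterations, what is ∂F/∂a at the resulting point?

25.5774

∇F = (10a + b, a + 8b)
(a₁, b₁) = (3, 2) − 0.01·(32, 19) = (2.68, 1.81)
(a₂, b₂) = (2.68, 1.81) − 0.01·(28.61, 17.16) = (2.3939, 1.6384)
∂F/∂a at (2.3939, 1.6384) = 25.5774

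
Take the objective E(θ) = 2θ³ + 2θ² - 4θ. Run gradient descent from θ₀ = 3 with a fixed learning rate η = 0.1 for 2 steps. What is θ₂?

E′(θ) = 6θ² + 4θ - 4
θ₁ = 3 − 0.1·62 = -3.2
θ₂ = -3.2 − 0.1·44.64 = -7.664

-7.664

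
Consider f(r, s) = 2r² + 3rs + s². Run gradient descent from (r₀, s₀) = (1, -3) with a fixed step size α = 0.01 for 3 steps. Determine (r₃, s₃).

(1.141479, -2.916171)

∇f = (4r + 3s, 3r + 2s)
Step 1: at (1, -3), ∇f = (-5, -3) → (1, -3) − 0.01·(-5, -3) = (1.05, -2.97)
Step 2: at (1.05, -2.97), ∇f = (-4.71, -2.79) → (1.05, -2.97) − 0.01·(-4.71, -2.79) = (1.0971, -2.9421)
Step 3: at (1.0971, -2.9421), ∇f = (-4.4379, -2.5929) → (1.0971, -2.9421) − 0.01·(-4.4379, -2.5929) = (1.141479, -2.916171)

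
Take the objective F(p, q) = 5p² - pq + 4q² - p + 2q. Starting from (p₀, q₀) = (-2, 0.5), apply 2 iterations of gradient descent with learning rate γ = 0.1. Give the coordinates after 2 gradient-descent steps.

∇F = (10p - q - 1, -p + 8q + 2)
(p₁, q₁) = (-2, 0.5) − 0.1·(-21.5, 8) = (0.15, -0.3)
(p₂, q₂) = (0.15, -0.3) − 0.1·(0.8, -0.55) = (0.07, -0.245)

(0.07, -0.245)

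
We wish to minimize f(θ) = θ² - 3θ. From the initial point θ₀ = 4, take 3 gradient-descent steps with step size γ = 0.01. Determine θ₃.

f′(θ) = 2θ - 3
θ₁ = 4 − 0.01·5 = 3.95
θ₂ = 3.95 − 0.01·4.9 = 3.901
θ₃ = 3.901 − 0.01·4.802 = 3.85298

3.85298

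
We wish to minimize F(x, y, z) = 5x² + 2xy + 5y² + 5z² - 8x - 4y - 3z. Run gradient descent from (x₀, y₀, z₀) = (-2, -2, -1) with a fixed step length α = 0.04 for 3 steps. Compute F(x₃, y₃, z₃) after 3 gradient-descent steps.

∇F = (10x + 2y - 8, 2x + 10y - 4, 10z - 3)
Step 1: at (-2, -2, -1), ∇F = (-32, -28, -13) → (-2, -2, -1) − 0.04·(-32, -28, -13) = (-0.72, -0.88, -0.48)
Step 2: at (-0.72, -0.88, -0.48), ∇F = (-16.96, -14.24, -7.8) → (-0.72, -0.88, -0.48) − 0.04·(-16.96, -14.24, -7.8) = (-0.0416, -0.3104, -0.168)
Step 3: at (-0.0416, -0.3104, -0.168), ∇F = (-9.0368, -7.1872, -4.68) → (-0.0416, -0.3104, -0.168) − 0.04·(-9.0368, -7.1872, -4.68) = (0.319872, -0.022912, 0.0192)
F(0.319872, -0.022912, 0.0192) = -2.023527333888

-2.023527333888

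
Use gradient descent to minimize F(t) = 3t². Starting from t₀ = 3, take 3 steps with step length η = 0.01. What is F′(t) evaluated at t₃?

F′(t) = 6t
Step 1: F′(3) = 18; t₁ = 3 − 0.01·18 = 2.82
Step 2: F′(2.82) = 16.92; t₂ = 2.82 − 0.01·16.92 = 2.6508
Step 3: F′(2.6508) = 15.9048; t₃ = 2.6508 − 0.01·15.9048 = 2.491752
F′(t) at (2.491752) = 14.950512

14.950512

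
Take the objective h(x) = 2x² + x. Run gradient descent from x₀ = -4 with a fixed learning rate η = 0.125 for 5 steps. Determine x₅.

-0.3671875

h′(x) = 4x + 1
Step 1: h′(-4) = -15; x₁ = -4 − 0.125·(-15) = -2.125
Step 2: h′(-2.125) = -7.5; x₂ = -2.125 − 0.125·(-7.5) = -1.1875
Step 3: h′(-1.1875) = -3.75; x₃ = -1.1875 − 0.125·(-3.75) = -0.71875
Step 4: h′(-0.71875) = -1.875; x₄ = -0.71875 − 0.125·(-1.875) = -0.484375
Step 5: h′(-0.484375) = -0.9375; x₅ = -0.484375 − 0.125·(-0.9375) = -0.3671875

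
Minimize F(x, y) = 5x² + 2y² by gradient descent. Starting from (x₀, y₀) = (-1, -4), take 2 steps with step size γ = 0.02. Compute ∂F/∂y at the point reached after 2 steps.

-13.5424

∇F = (10x, 4y)
(x₁, y₁) = (-1, -4) − 0.02·(-10, -16) = (-0.8, -3.68)
(x₂, y₂) = (-0.8, -3.68) − 0.02·(-8, -14.72) = (-0.64, -3.3856)
∂F/∂y at (-0.64, -3.3856) = -13.5424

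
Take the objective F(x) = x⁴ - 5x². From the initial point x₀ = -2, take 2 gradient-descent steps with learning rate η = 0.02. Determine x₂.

-1.67585792

F′(x) = 4x³ - 10x
Step 1: F′(-2) = -12; x₁ = -2 − 0.02·(-12) = -1.76
Step 2: F′(-1.76) = -4.207104; x₂ = -1.76 − 0.02·(-4.207104) = -1.67585792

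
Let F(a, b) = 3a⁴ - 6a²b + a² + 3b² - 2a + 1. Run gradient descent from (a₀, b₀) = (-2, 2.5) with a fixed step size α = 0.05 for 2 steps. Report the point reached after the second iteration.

(0.3664, 2.068)

∇F = (12a³ - 12ab + 2a - 2, -6a² + 6b)
Step 1: at (-2, 2.5), ∇F = (-42, -9) → (-2, 2.5) − 0.05·(-42, -9) = (0.1, 2.95)
Step 2: at (0.1, 2.95), ∇F = (-5.328, 17.64) → (0.1, 2.95) − 0.05·(-5.328, 17.64) = (0.3664, 2.068)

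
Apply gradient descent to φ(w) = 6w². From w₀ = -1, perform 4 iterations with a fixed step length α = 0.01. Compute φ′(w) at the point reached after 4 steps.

-7.19634432

φ′(w) = 12w
w₁ = -1 − 0.01·(-12) = -0.88
w₂ = -0.88 − 0.01·(-10.56) = -0.7744
w₃ = -0.7744 − 0.01·(-9.2928) = -0.681472
w₄ = -0.681472 − 0.01·(-8.177664) = -0.59969536
φ′(w) at (-0.59969536) = -7.19634432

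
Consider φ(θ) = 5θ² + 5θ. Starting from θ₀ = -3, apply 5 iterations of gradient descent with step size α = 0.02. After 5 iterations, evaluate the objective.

φ′(θ) = 10θ + 5
θ₁ = -3 − 0.02·(-25) = -2.5
θ₂ = -2.5 − 0.02·(-20) = -2.1
θ₃ = -2.1 − 0.02·(-16) = -1.78
θ₄ = -1.78 − 0.02·(-12.8) = -1.524
θ₅ = -1.524 − 0.02·(-10.24) = -1.3192
φ(-1.3192) = 2.1054432

2.1054432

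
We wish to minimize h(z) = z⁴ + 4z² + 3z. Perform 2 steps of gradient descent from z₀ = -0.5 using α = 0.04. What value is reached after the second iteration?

h′(z) = 4z³ + 8z + 3
Step 1: h′(-0.5) = -1.5; z₁ = -0.5 − 0.04·(-1.5) = -0.44
Step 2: h′(-0.44) = -0.860736; z₂ = -0.44 − 0.04·(-0.860736) = -0.40557056

-0.40557056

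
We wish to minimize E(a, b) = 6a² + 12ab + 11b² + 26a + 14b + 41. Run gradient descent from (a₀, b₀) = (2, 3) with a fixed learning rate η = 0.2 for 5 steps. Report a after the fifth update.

-7759.776

∇E = (12a + 12b + 26, 12a + 22b + 14)
(a₁, b₁) = (2, 3) − 0.2·(86, 104) = (-15.2, -17.8)
(a₂, b₂) = (-15.2, -17.8) − 0.2·(-370, -560) = (58.8, 94.2)
(a₃, b₃) = (58.8, 94.2) − 0.2·(1862, 2792) = (-313.6, -464.2)
(a₄, b₄) = (-313.6, -464.2) − 0.2·(-9307.6, -13961.6) = (1547.92, 2328.12)
(a₅, b₅) = (1547.92, 2328.12) − 0.2·(46538.48, 69807.68) = (-7759.776, -11633.416)
a = -7759.776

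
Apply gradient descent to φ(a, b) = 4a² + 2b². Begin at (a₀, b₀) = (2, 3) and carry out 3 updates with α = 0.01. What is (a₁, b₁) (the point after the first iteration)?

∇φ = (8a, 4b)
Step 1: at (2, 3), ∇φ = (16, 12) → (2, 3) − 0.01·(16, 12) = (1.84, 2.88)

(1.84, 2.88)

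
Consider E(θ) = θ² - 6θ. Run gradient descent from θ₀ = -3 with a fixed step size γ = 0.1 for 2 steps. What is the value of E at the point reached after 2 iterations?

E′(θ) = 2θ - 6
θ₁ = -3 − 0.1·(-12) = -1.8
θ₂ = -1.8 − 0.1·(-9.6) = -0.84
E(-0.84) = 5.7456

5.7456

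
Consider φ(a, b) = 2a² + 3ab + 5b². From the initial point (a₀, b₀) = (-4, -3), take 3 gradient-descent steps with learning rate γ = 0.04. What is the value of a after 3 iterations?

-1.931904

∇φ = (4a + 3b, 3a + 10b)
Step 1: at (-4, -3), ∇φ = (-25, -42) → (-4, -3) − 0.04·(-25, -42) = (-3, -1.32)
Step 2: at (-3, -1.32), ∇φ = (-15.96, -22.2) → (-3, -1.32) − 0.04·(-15.96, -22.2) = (-2.3616, -0.432)
Step 3: at (-2.3616, -0.432), ∇φ = (-10.7424, -11.4048) → (-2.3616, -0.432) − 0.04·(-10.7424, -11.4048) = (-1.931904, 0.024192)
a = -1.931904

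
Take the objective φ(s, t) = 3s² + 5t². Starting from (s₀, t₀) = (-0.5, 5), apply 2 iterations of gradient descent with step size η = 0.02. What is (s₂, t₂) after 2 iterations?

∇φ = (6s, 10t)
(s₁, t₁) = (-0.5, 5) − 0.02·(-3, 50) = (-0.44, 4)
(s₂, t₂) = (-0.44, 4) − 0.02·(-2.64, 40) = (-0.3872, 3.2)

(-0.3872, 3.2)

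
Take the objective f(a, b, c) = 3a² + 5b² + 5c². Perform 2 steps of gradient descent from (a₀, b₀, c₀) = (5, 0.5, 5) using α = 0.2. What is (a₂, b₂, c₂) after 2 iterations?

(0.2, 0.5, 5)

∇f = (6a, 10b, 10c)
(a₁, b₁, c₁) = (5, 0.5, 5) − 0.2·(30, 5, 50) = (-1, -0.5, -5)
(a₂, b₂, c₂) = (-1, -0.5, -5) − 0.2·(-6, -5, -50) = (0.2, 0.5, 5)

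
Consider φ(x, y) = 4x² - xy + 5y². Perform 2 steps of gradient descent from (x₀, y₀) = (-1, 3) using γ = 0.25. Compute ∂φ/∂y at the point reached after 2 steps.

∇φ = (8x - y, -x + 10y)
(x₁, y₁) = (-1, 3) − 0.25·(-11, 31) = (1.75, -4.75)
(x₂, y₂) = (1.75, -4.75) − 0.25·(18.75, -49.25) = (-2.9375, 7.5625)
∂φ/∂y at (-2.9375, 7.5625) = 78.5625

78.5625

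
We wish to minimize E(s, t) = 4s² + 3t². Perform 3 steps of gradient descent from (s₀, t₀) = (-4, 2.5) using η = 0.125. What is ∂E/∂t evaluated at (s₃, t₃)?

∇E = (8s, 6t)
(s₁, t₁) = (-4, 2.5) − 0.125·(-32, 15) = (0, 0.625)
(s₂, t₂) = (0, 0.625) − 0.125·(0, 3.75) = (0, 0.15625)
(s₃, t₃) = (0, 0.15625) − 0.125·(0, 0.9375) = (0, 0.0390625)
∂E/∂t at (0, 0.0390625) = 0.234375

0.234375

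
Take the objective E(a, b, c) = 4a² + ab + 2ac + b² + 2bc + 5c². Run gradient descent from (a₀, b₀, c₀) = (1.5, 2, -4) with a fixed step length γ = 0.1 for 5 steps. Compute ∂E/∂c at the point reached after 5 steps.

∇E = (8a + b + 2c, a + 2b + 2c, 2a + 2b + 10c)
Step 1: at (1.5, 2, -4), ∇E = (6, -2.5, -33) → (1.5, 2, -4) − 0.1·(6, -2.5, -33) = (0.9, 2.25, -0.7)
Step 2: at (0.9, 2.25, -0.7), ∇E = (8.05, 4, -0.7) → (0.9, 2.25, -0.7) − 0.1·(8.05, 4, -0.7) = (0.095, 1.85, -0.63)
Step 3: at (0.095, 1.85, -0.63), ∇E = (1.35, 2.535, -2.41) → (0.095, 1.85, -0.63) − 0.1·(1.35, 2.535, -2.41) = (-0.04, 1.5965, -0.389)
Step 4: at (-0.04, 1.5965, -0.389), ∇E = (0.4985, 2.375, -0.777) → (-0.04, 1.5965, -0.389) − 0.1·(0.4985, 2.375, -0.777) = (-0.08985, 1.359, -0.3113)
Step 5: at (-0.08985, 1.359, -0.3113), ∇E = (0.0176, 2.00555, -0.5747) → (-0.08985, 1.359, -0.3113) − 0.1·(0.0176, 2.00555, -0.5747) = (-0.09161, 1.158445, -0.25383)
∂E/∂c at (-0.09161, 1.158445, -0.25383) = -0.40463

-0.40463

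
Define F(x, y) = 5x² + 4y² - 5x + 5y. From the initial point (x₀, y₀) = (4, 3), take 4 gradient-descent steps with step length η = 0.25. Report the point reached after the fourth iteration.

(18.21875, 3)

∇F = (10x - 5, 8y + 5)
(x₁, y₁) = (4, 3) − 0.25·(35, 29) = (-4.75, -4.25)
(x₂, y₂) = (-4.75, -4.25) − 0.25·(-52.5, -29) = (8.375, 3)
(x₃, y₃) = (8.375, 3) − 0.25·(78.75, 29) = (-11.3125, -4.25)
(x₄, y₄) = (-11.3125, -4.25) − 0.25·(-118.125, -29) = (18.21875, 3)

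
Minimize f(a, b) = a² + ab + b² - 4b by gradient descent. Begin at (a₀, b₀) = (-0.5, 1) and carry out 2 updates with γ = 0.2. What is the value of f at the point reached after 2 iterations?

-4.68

∇f = (2a + b, a + 2b - 4)
(a₁, b₁) = (-0.5, 1) − 0.2·(0, -2.5) = (-0.5, 1.5)
(a₂, b₂) = (-0.5, 1.5) − 0.2·(0.5, -1.5) = (-0.6, 1.8)
f(-0.6, 1.8) = -4.68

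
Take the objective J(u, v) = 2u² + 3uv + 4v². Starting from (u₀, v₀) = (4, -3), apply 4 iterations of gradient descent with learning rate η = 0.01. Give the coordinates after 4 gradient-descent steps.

(3.716199, -2.56256163)

∇J = (4u + 3v, 3u + 8v)
(u₁, v₁) = (4, -3) − 0.01·(7, -12) = (3.93, -2.88)
(u₂, v₂) = (3.93, -2.88) − 0.01·(7.08, -11.25) = (3.8592, -2.7675)
(u₃, v₃) = (3.8592, -2.7675) − 0.01·(7.1343, -10.5624) = (3.787857, -2.661876)
(u₄, v₄) = (3.787857, -2.661876) − 0.01·(7.1658, -9.931437) = (3.716199, -2.56256163)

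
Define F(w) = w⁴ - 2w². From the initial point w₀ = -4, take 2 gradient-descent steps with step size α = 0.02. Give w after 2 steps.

0.82304

F′(w) = 4w³ - 4w
Step 1: F′(-4) = -240; w₁ = -4 − 0.02·(-240) = 0.8
Step 2: F′(0.8) = -1.152; w₂ = 0.8 − 0.02·(-1.152) = 0.82304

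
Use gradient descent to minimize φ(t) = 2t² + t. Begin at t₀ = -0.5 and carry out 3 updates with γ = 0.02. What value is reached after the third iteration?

-0.444672

φ′(t) = 4t + 1
t₁ = -0.5 − 0.02·(-1) = -0.48
t₂ = -0.48 − 0.02·(-0.92) = -0.4616
t₃ = -0.4616 − 0.02·(-0.8464) = -0.444672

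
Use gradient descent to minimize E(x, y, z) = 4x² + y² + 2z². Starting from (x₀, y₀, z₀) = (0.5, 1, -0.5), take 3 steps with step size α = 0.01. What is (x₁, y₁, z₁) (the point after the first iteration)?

∇E = (8x, 2y, 4z)
(x₁, y₁, z₁) = (0.5, 1, -0.5) − 0.01·(4, 2, -2) = (0.46, 0.98, -0.48)

(0.46, 0.98, -0.48)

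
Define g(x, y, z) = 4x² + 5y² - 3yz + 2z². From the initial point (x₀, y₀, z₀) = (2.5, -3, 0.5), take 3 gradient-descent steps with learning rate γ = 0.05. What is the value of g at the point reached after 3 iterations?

1.78071845703125

∇g = (8x, 10y - 3z, -3y + 4z)
(x₁, y₁, z₁) = (2.5, -3, 0.5) − 0.05·(20, -31.5, 11) = (1.5, -1.425, -0.05)
(x₂, y₂, z₂) = (1.5, -1.425, -0.05) − 0.05·(12, -14.1, 4.075) = (0.9, -0.72, -0.25375)
(x₃, y₃, z₃) = (0.9, -0.72, -0.25375) − 0.05·(7.2, -6.43875, 1.145) = (0.54, -0.3980625, -0.311)
g(0.54, -0.3980625, -0.311) = 1.78071845703125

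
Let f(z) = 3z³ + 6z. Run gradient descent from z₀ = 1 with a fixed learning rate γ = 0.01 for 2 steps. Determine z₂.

f′(z) = 9z² + 6
z₁ = 1 − 0.01·15 = 0.85
z₂ = 0.85 − 0.01·12.5025 = 0.724975

0.724975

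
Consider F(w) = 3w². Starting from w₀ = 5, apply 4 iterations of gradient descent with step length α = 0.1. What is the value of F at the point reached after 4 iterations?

F′(w) = 6w
w₁ = 5 − 0.1·30 = 2
w₂ = 2 − 0.1·12 = 0.8
w₃ = 0.8 − 0.1·4.8 = 0.32
w₄ = 0.32 − 0.1·1.92 = 0.128
F(0.128) = 0.049152

0.049152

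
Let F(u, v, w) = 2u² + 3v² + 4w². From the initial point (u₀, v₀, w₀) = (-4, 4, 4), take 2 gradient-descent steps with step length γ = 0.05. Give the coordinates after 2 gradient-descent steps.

∇F = (4u, 6v, 8w)
Step 1: at (-4, 4, 4), ∇F = (-16, 24, 32) → (-4, 4, 4) − 0.05·(-16, 24, 32) = (-3.2, 2.8, 2.4)
Step 2: at (-3.2, 2.8, 2.4), ∇F = (-12.8, 16.8, 19.2) → (-3.2, 2.8, 2.4) − 0.05·(-12.8, 16.8, 19.2) = (-2.56, 1.96, 1.44)

(-2.56, 1.96, 1.44)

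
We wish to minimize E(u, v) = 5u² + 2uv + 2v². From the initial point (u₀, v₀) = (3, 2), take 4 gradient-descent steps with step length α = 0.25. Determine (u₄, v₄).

(24.5625, 7.4375)

∇E = (10u + 2v, 2u + 4v)
Step 1: at (3, 2), ∇E = (34, 14) → (3, 2) − 0.25·(34, 14) = (-5.5, -1.5)
Step 2: at (-5.5, -1.5), ∇E = (-58, -17) → (-5.5, -1.5) − 0.25·(-58, -17) = (9, 2.75)
Step 3: at (9, 2.75), ∇E = (95.5, 29) → (9, 2.75) − 0.25·(95.5, 29) = (-14.875, -4.5)
Step 4: at (-14.875, -4.5), ∇E = (-157.75, -47.75) → (-14.875, -4.5) − 0.25·(-157.75, -47.75) = (24.5625, 7.4375)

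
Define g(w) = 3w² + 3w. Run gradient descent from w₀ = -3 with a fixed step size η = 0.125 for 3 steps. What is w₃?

-0.5390625

g′(w) = 6w + 3
w₁ = -3 − 0.125·(-15) = -1.125
w₂ = -1.125 − 0.125·(-3.75) = -0.65625
w₃ = -0.65625 − 0.125·(-0.9375) = -0.5390625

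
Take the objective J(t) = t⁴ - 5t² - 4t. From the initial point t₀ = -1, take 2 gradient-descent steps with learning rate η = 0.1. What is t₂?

-1.3088

J′(t) = 4t³ - 10t - 4
t₁ = -1 − 0.1·2 = -1.2
t₂ = -1.2 − 0.1·1.088 = -1.3088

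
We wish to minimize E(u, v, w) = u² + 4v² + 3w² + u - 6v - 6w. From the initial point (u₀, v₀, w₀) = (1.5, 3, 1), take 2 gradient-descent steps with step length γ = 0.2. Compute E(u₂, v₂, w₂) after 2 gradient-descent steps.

∇E = (2u + 1, 8v - 6, 6w - 6)
(u₁, v₁, w₁) = (1.5, 3, 1) − 0.2·(4, 18, 0) = (0.7, -0.6, 1)
(u₂, v₂, w₂) = (0.7, -0.6, 1) − 0.2·(2.4, -10.8, 0) = (0.22, 1.56, 1)
E(0.22, 1.56, 1) = -2.3572

-2.3572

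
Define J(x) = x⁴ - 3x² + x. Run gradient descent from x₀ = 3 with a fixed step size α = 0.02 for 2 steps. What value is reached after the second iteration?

J′(x) = 4x³ - 6x + 1
Step 1: J′(3) = 91; x₁ = 3 − 0.02·91 = 1.18
Step 2: J′(1.18) = 0.492128; x₂ = 1.18 − 0.02·0.492128 = 1.17015744

1.17015744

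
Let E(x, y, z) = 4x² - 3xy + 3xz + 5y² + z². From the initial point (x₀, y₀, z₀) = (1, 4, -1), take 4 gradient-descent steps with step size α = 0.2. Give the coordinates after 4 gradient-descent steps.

(-7.6272, 10.0096, -3.2976)

∇E = (8x - 3y + 3z, -3x + 10y, 3x + 2z)
(x₁, y₁, z₁) = (1, 4, -1) − 0.2·(-7, 37, 1) = (2.4, -3.4, -1.2)
(x₂, y₂, z₂) = (2.4, -3.4, -1.2) − 0.2·(25.8, -41.2, 4.8) = (-2.76, 4.84, -2.16)
(x₃, y₃, z₃) = (-2.76, 4.84, -2.16) − 0.2·(-43.08, 56.68, -12.6) = (5.856, -6.496, 0.36)
(x₄, y₄, z₄) = (5.856, -6.496, 0.36) − 0.2·(67.416, -82.528, 18.288) = (-7.6272, 10.0096, -3.2976)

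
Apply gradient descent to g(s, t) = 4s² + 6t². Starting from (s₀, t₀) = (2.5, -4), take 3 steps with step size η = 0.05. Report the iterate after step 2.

∇g = (8s, 12t)
Step 1: at (2.5, -4), ∇g = (20, -48) → (2.5, -4) − 0.05·(20, -48) = (1.5, -1.6)
Step 2: at (1.5, -1.6), ∇g = (12, -19.2) → (1.5, -1.6) − 0.05·(12, -19.2) = (0.9, -0.64)

(0.9, -0.64)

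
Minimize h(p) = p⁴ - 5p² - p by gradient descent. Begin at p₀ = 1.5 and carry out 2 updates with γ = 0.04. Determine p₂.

h′(p) = 4p³ - 10p - 1
p₁ = 1.5 − 0.04·(-2.5) = 1.6
p₂ = 1.6 − 0.04·(-0.616) = 1.62464

1.62464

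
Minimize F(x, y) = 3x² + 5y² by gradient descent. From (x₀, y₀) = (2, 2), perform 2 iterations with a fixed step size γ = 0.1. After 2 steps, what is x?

∇F = (6x, 10y)
Step 1: at (2, 2), ∇F = (12, 20) → (2, 2) − 0.1·(12, 20) = (0.8, 0)
Step 2: at (0.8, 0), ∇F = (4.8, 0) → (0.8, 0) − 0.1·(4.8, 0) = (0.32, 0)
x = 0.32

0.32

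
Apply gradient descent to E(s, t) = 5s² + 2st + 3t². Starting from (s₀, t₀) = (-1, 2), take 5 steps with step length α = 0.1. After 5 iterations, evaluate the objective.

∇E = (10s + 2t, 2s + 6t)
(s₁, t₁) = (-1, 2) − 0.1·(-6, 10) = (-0.4, 1)
(s₂, t₂) = (-0.4, 1) − 0.1·(-2, 5.2) = (-0.2, 0.48)
(s₃, t₃) = (-0.2, 0.48) − 0.1·(-1.04, 2.48) = (-0.096, 0.232)
(s₄, t₄) = (-0.096, 0.232) − 0.1·(-0.496, 1.2) = (-0.0464, 0.112)
(s₅, t₅) = (-0.0464, 0.112) − 0.1·(-0.24, 0.5792) = (-0.0224, 0.05408)
E(-0.0224, 0.05408) = 0.0088599552

0.0088599552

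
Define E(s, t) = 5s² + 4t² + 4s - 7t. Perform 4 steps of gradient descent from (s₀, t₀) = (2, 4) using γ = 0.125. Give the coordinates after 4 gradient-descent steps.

∇E = (10s + 4, 8t - 7)
(s₁, t₁) = (2, 4) − 0.125·(24, 25) = (-1, 0.875)
(s₂, t₂) = (-1, 0.875) − 0.125·(-6, 0) = (-0.25, 0.875)
(s₃, t₃) = (-0.25, 0.875) − 0.125·(1.5, 0) = (-0.4375, 0.875)
(s₄, t₄) = (-0.4375, 0.875) − 0.125·(-0.375, 0) = (-0.390625, 0.875)

(-0.390625, 0.875)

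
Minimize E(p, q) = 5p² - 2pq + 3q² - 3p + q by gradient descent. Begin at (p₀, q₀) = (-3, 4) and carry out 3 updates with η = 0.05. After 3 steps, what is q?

∇E = (10p - 2q - 3, -2p + 6q + 1)
Step 1: at (-3, 4), ∇E = (-41, 31) → (-3, 4) − 0.05·(-41, 31) = (-0.95, 2.45)
Step 2: at (-0.95, 2.45), ∇E = (-17.4, 17.6) → (-0.95, 2.45) − 0.05·(-17.4, 17.6) = (-0.08, 1.57)
Step 3: at (-0.08, 1.57), ∇E = (-6.94, 10.58) → (-0.08, 1.57) − 0.05·(-6.94, 10.58) = (0.267, 1.041)
q = 1.041

1.041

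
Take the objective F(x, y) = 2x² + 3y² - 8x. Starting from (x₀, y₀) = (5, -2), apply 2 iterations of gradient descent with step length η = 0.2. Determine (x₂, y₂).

∇F = (4x - 8, 6y)
Step 1: at (5, -2), ∇F = (12, -12) → (5, -2) − 0.2·(12, -12) = (2.6, 0.4)
Step 2: at (2.6, 0.4), ∇F = (2.4, 2.4) → (2.6, 0.4) − 0.2·(2.4, 2.4) = (2.12, -0.08)

(2.12, -0.08)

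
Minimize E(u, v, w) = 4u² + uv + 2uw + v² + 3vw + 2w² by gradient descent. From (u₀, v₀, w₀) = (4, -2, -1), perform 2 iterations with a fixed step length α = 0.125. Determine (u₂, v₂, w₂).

∇E = (8u + v + 2w, u + 2v + 3w, 2u + 3v + 4w)
(u₁, v₁, w₁) = (4, -2, -1) − 0.125·(28, -3, -2) = (0.5, -1.625, -0.75)
(u₂, v₂, w₂) = (0.5, -1.625, -0.75) − 0.125·(0.875, -5, -6.875) = (0.390625, -1, 0.109375)

(0.390625, -1, 0.109375)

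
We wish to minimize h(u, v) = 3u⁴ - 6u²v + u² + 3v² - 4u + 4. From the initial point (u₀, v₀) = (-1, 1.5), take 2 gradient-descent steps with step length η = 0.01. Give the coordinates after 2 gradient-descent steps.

∇h = (12u³ - 12uv + 2u - 4, -6u² + 6v)
Step 1: at (-1, 1.5), ∇h = (0, 3) → (-1, 1.5) − 0.01·(0, 3) = (-1, 1.47)
Step 2: at (-1, 1.47), ∇h = (-0.36, 2.82) → (-1, 1.47) − 0.01·(-0.36, 2.82) = (-0.9964, 1.4418)

(-0.9964, 1.4418)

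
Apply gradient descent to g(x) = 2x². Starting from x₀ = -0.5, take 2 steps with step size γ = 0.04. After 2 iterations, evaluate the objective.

g′(x) = 4x
Step 1: g′(-0.5) = -2; x₁ = -0.5 − 0.04·(-2) = -0.42
Step 2: g′(-0.42) = -1.68; x₂ = -0.42 − 0.04·(-1.68) = -0.3528
g(-0.3528) = 0.24893568

0.24893568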